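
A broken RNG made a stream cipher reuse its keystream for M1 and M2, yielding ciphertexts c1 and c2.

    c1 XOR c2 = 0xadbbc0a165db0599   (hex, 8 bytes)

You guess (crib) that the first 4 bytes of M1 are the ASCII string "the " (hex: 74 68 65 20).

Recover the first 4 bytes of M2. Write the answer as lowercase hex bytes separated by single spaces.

d9 d3 a5 81

Since c1 ⊕ c2 = M1 ⊕ M2, XORing with the guessed M1 bytes yields the corresponding M2 bytes: M2 = (c1 ⊕ c2) ⊕ M1.
byte 0: ad xor 74 = d9
byte 1: bb xor 68 = d3
byte 2: c0 xor 65 = a5
byte 3: a1 xor 20 = 81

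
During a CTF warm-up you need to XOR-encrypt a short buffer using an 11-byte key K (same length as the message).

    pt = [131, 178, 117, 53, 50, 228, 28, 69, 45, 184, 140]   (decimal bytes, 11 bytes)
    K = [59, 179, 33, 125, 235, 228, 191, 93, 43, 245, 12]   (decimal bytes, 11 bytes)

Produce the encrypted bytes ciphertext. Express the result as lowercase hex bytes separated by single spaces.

b8 01 54 48 d9 00 a3 18 06 4d 80

byte 0: 83 ^ 3b = b8
byte 1: b2 ^ b3 = 01
byte 2: 75 ^ 21 = 54
byte 3: 35 ^ 7d = 48
byte 4: 32 ^ eb = d9
byte 5: e4 ^ e4 = 00
byte 6: 1c ^ bf = a3
byte 7: 45 ^ 5d = 18
byte 8: 2d ^ 2b = 06
byte 9: b8 ^ f5 = 4d
byte 10: 8c ^ 0c = 80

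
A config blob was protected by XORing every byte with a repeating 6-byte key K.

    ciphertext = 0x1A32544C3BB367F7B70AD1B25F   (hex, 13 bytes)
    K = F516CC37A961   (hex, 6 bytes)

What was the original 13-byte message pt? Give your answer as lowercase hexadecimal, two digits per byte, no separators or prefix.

The 6-byte key repeats, so the effective keystream is f5 16 cc 37 a9 61 f5 16 cc 37 a9 61 f5.
byte 0: 00011010 ⊕ 11110101 = 11101111
byte 1: 00110010 ⊕ 00010110 = 00100100
byte 2: 01010100 ⊕ 11001100 = 10011000
byte 3: 01001100 ⊕ 00110111 = 01111011
byte 4: 00111011 ⊕ 10101001 = 10010010
byte 5: 10110011 ⊕ 01100001 = 11010010
byte 6: 01100111 ⊕ 11110101 = 10010010
byte 7: 11110111 ⊕ 00010110 = 11100001
byte 8: 10110111 ⊕ 11001100 = 01111011
byte 9: 00001010 ⊕ 00110111 = 00111101
byte 10: 11010001 ⊕ 10101001 = 01111000
byte 11: 10110010 ⊕ 01100001 = 11010011
byte 12: 01011111 ⊕ 11110101 = 10101010

ef24987b92d292e17b3d78d3aa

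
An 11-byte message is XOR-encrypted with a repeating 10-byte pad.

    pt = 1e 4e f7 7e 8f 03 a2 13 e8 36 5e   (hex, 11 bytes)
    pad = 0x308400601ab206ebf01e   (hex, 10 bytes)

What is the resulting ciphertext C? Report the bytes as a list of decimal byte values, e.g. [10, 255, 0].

The 10-byte key repeats, so the effective keystream is 30 84 00 60 1a b2 06 eb f0 1e 30.
byte 0: 1e XOR 30 = 2e
byte 1: 4e XOR 84 = ca
byte 2: f7 XOR 00 = f7
byte 3: 7e XOR 60 = 1e
byte 4: 8f XOR 1a = 95
byte 5: 03 XOR b2 = b1
byte 6: a2 XOR 06 = a4
byte 7: 13 XOR eb = f8
byte 8: e8 XOR f0 = 18
byte 9: 36 XOR 1e = 28
byte 10: 5e XOR 30 = 6e

[46, 202, 247, 30, 149, 177, 164, 248, 24, 40, 110]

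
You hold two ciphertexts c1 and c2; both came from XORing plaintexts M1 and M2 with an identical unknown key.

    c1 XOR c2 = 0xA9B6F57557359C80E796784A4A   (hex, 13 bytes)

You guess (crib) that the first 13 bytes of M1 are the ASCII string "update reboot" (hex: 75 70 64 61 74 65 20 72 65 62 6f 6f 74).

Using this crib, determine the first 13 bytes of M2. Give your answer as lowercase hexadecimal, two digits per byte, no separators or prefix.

dcc691142350bcf282f417253e

Since c1 ⊕ c2 = M1 ⊕ M2, XORing with the guessed M1 bytes yields the corresponding M2 bytes: M2 = (c1 ⊕ c2) ⊕ M1.
10101001 xor 01110101 = 11011100
10110110 xor 01110000 = 11000110
11110101 xor 01100100 = 10010001
01110101 xor 01100001 = 00010100
01010111 xor 01110100 = 00100011
00110101 xor 01100101 = 01010000
10011100 xor 00100000 = 10111100
10000000 xor 01110010 = 11110010
11100111 xor 01100101 = 10000010
10010110 xor 01100010 = 11110100
01111000 xor 01101111 = 00010111
01001010 xor 01101111 = 00100101
01001010 xor 01110100 = 00111110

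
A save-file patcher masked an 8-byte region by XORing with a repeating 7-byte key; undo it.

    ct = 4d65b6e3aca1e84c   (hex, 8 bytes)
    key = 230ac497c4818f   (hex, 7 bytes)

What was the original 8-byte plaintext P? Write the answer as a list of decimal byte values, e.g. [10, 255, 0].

The 7-byte key repeats, so the effective keystream is 23 0a c4 97 c4 81 8f 23.
byte 0: 4d ⊕ 23 = 6e
byte 1: 65 ⊕ 0a = 6f
byte 2: b6 ⊕ c4 = 72
byte 3: e3 ⊕ 97 = 74
byte 4: ac ⊕ c4 = 68
byte 5: a1 ⊕ 81 = 20
byte 6: e8 ⊕ 8f = 67
byte 7: 4c ⊕ 23 = 6f

[110, 111, 114, 116, 104, 32, 103, 111]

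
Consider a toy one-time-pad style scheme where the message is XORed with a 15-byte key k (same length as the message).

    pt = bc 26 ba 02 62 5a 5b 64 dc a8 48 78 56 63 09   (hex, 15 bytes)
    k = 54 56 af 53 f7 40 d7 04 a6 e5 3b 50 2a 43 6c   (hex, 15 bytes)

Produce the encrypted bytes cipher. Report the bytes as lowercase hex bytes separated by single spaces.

byte 0: 188 ⊕  84 = 232
byte 1:  38 ⊕  86 = 112
byte 2: 186 ⊕ 175 =  21
byte 3:   2 ⊕  83 =  81
byte 4:  98 ⊕ 247 = 149
byte 5:  90 ⊕  64 =  26
byte 6:  91 ⊕ 215 = 140
byte 7: 100 ⊕   4 =  96
byte 8: 220 ⊕ 166 = 122
byte 9: 168 ⊕ 229 =  77
byte 10:  72 ⊕  59 = 115
byte 11: 120 ⊕  80 =  40
byte 12:  86 ⊕  42 = 124
byte 13:  99 ⊕  67 =  32
byte 14:   9 ⊕ 108 = 101

e8 70 15 51 95 1a 8c 60 7a 4d 73 28 7c 20 65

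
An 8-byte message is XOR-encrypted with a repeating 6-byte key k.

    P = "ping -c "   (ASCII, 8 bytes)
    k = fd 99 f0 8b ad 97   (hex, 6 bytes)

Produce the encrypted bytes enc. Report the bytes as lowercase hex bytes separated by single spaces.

8d f0 9e ec 8d ba 9e b9

The 6-byte key repeats, so the effective keystream is fd 99 f0 8b ad 97 fd 99.
byte 0: 112 XOR 253 = 141
byte 1: 105 XOR 153 = 240
byte 2: 110 XOR 240 = 158
byte 3: 103 XOR 139 = 236
byte 4:  32 XOR 173 = 141
byte 5:  45 XOR 151 = 186
byte 6:  99 XOR 253 = 158
byte 7:  32 XOR 153 = 185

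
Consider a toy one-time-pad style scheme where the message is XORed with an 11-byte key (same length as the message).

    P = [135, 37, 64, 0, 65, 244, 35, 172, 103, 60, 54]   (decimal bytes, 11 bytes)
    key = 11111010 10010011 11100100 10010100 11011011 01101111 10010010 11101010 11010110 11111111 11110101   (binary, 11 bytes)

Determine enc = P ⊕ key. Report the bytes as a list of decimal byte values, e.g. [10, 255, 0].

[125, 182, 164, 148, 154, 155, 177, 70, 177, 195, 195]

XOR is its own inverse, so applying the key byte-wise gives the result directly.
byte 0: 87 XOR fa = 7d
byte 1: 25 XOR 93 = b6
byte 2: 40 XOR e4 = a4
byte 3: 00 XOR 94 = 94
byte 4: 41 XOR db = 9a
byte 5: f4 XOR 6f = 9b
byte 6: 23 XOR 92 = b1
byte 7: ac XOR ea = 46
byte 8: 67 XOR d6 = b1
byte 9: 3c XOR ff = c3
byte 10: 36 XOR f5 = c3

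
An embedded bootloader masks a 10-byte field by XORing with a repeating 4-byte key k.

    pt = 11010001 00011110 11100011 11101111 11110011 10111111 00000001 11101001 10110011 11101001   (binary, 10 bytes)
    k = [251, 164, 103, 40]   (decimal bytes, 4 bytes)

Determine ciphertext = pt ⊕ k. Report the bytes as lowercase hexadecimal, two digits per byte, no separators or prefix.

2aba84c7081b66c1484d

The 4-byte key repeats, so the effective keystream is fb a4 67 28 fb a4 67 28 fb a4.
byte 0: d1 ^ fb = 2a
byte 1: 1e ^ a4 = ba
byte 2: e3 ^ 67 = 84
byte 3: ef ^ 28 = c7
byte 4: f3 ^ fb = 08
byte 5: bf ^ a4 = 1b
byte 6: 01 ^ 67 = 66
byte 7: e9 ^ 28 = c1
byte 8: b3 ^ fb = 48
byte 9: e9 ^ a4 = 4d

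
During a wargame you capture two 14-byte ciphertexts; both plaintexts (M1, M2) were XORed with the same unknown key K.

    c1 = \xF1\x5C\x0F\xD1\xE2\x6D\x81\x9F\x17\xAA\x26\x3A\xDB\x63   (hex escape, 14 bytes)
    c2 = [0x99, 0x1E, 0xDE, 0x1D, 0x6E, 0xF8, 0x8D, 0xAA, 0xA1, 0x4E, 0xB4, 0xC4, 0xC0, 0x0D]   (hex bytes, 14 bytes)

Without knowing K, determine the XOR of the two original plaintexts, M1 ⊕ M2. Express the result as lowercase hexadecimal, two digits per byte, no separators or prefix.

c1 ⊕ c2 = (M1 ⊕ K) ⊕ (M2 ⊕ K) = M1 ⊕ M2 — the shared key cancels under XOR.
f1 xor 99 = 68
5c xor 1e = 42
0f xor de = d1
d1 xor 1d = cc
e2 xor 6e = 8c
6d xor f8 = 95
81 xor 8d = 0c
9f xor aa = 35
17 xor a1 = b6
aa xor 4e = e4
26 xor b4 = 92
3a xor c4 = fe
db xor c0 = 1b
63 xor 0d = 6e

6842d1cc8c950c35b6e492fe1b6e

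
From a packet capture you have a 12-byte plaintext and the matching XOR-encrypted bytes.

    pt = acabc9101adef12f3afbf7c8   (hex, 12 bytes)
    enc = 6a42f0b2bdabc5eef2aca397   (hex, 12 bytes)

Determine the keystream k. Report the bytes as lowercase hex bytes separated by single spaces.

c6 e9 39 a2 a7 75 34 c1 c8 57 54 5f

Since enc = pt ⊕ k, XORing both sides with pt gives k = pt ⊕ enc.
ac xor 6a = c6
ab xor 42 = e9
c9 xor f0 = 39
10 xor b2 = a2
1a xor bd = a7
de xor ab = 75
f1 xor c5 = 34
2f xor ee = c1
3a xor f2 = c8
fb xor ac = 57
f7 xor a3 = 54
c8 xor 97 = 5f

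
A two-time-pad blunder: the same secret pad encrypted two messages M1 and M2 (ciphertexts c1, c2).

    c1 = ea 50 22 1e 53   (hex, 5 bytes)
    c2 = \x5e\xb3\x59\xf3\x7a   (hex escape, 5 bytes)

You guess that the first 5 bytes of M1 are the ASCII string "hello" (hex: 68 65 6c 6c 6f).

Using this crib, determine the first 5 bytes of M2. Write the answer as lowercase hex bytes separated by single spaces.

First, c1 ⊕ c2 = (M1 ⊕ K) ⊕ (M2 ⊕ K) = M1 ⊕ M2, so the key drops out. Then M2 = (M1 ⊕ M2) ⊕ M1 over the first 5 bytes.
byte 0: (ea ⊕ 5e) ⊕ 68 = b4 ⊕ 68 = dc
byte 1: (50 ⊕ b3) ⊕ 65 = e3 ⊕ 65 = 86
byte 2: (22 ⊕ 59) ⊕ 6c = 7b ⊕ 6c = 17
byte 3: (1e ⊕ f3) ⊕ 6c = ed ⊕ 6c = 81
byte 4: (53 ⊕ 7a) ⊕ 6f = 29 ⊕ 6f = 46

dc 86 17 81 46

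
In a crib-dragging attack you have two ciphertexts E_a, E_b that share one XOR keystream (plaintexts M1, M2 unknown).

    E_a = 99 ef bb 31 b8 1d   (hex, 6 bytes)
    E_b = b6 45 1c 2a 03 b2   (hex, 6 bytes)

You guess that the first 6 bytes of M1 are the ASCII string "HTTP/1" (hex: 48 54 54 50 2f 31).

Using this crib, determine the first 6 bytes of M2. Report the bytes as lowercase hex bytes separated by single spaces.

67 fe f3 4b 94 9e

First, E_a ⊕ E_b = (M1 ⊕ K) ⊕ (M2 ⊕ K) = M1 ⊕ M2, so the key drops out. Then M2 = (M1 ⊕ M2) ⊕ M1 over the first 6 bytes.
byte 0: (99 XOR b6) XOR 48 = 2f XOR 48 = 67
byte 1: (ef XOR 45) XOR 54 = aa XOR 54 = fe
byte 2: (bb XOR 1c) XOR 54 = a7 XOR 54 = f3
byte 3: (31 XOR 2a) XOR 50 = 1b XOR 50 = 4b
byte 4: (b8 XOR 03) XOR 2f = bb XOR 2f = 94
byte 5: (1d XOR b2) XOR 31 = af XOR 31 = 9e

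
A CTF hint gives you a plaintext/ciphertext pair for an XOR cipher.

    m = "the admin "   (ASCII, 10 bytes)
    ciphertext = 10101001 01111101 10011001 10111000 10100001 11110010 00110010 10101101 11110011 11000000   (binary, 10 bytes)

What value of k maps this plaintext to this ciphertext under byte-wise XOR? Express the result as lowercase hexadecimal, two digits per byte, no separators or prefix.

Since ciphertext = m ⊕ k, XORing both sides with m gives k = m ⊕ ciphertext.
74 xor a9 = dd
68 xor 7d = 15
65 xor 99 = fc
20 xor b8 = 98
61 xor a1 = c0
64 xor f2 = 96
6d xor 32 = 5f
69 xor ad = c4
6e xor f3 = 9d
20 xor c0 = e0

dd15fc98c0965fc49de0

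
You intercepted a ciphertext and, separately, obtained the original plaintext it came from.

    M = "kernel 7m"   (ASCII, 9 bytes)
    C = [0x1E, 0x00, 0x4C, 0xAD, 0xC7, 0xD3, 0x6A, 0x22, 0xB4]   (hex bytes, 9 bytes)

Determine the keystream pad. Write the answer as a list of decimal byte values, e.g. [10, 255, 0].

Since C = M ⊕ pad, XORing both sides with M gives pad = M ⊕ C.
6b XOR 1e = 75
65 XOR 00 = 65
72 XOR 4c = 3e
6e XOR ad = c3
65 XOR c7 = a2
6c XOR d3 = bf
20 XOR 6a = 4a
37 XOR 22 = 15
6d XOR b4 = d9

[117, 101, 62, 195, 162, 191, 74, 21, 217]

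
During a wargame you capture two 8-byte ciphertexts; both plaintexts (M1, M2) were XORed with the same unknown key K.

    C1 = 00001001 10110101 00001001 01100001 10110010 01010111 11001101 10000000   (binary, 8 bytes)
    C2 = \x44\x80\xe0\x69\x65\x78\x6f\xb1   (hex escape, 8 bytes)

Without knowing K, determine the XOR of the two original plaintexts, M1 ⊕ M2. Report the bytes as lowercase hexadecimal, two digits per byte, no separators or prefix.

C1 ⊕ C2 = (M1 ⊕ K) ⊕ (M2 ⊕ K) = M1 ⊕ M2 — the shared key cancels under XOR.
09 ⊕ 44 = 4d
b5 ⊕ 80 = 35
09 ⊕ e0 = e9
61 ⊕ 69 = 08
b2 ⊕ 65 = d7
57 ⊕ 78 = 2f
cd ⊕ 6f = a2
80 ⊕ b1 = 31

4d35e908d72fa231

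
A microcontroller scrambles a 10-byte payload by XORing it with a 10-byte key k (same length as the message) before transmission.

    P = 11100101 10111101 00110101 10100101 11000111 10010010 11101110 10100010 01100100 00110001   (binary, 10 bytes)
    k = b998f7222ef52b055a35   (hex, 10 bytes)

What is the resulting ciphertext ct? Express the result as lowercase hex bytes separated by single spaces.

XOR is its own inverse, so applying the key byte-wise gives the result directly.
e5 ^ b9 = 5c
bd ^ 98 = 25
35 ^ f7 = c2
a5 ^ 22 = 87
c7 ^ 2e = e9
92 ^ f5 = 67
ee ^ 2b = c5
a2 ^ 05 = a7
64 ^ 5a = 3e
31 ^ 35 = 04

5c 25 c2 87 e9 67 c5 a7 3e 04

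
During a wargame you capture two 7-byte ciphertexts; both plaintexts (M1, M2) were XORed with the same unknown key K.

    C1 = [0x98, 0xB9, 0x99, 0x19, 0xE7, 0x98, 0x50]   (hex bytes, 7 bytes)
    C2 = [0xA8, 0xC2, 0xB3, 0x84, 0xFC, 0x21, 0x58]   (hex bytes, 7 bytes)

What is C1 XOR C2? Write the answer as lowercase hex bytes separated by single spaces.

30 7b 2a 9d 1b b9 08

C1 ⊕ C2 = (M1 ⊕ K) ⊕ (M2 ⊕ K) = M1 ⊕ M2 — the shared key cancels under XOR.
98 ⊕ a8 = 30
b9 ⊕ c2 = 7b
99 ⊕ b3 = 2a
19 ⊕ 84 = 9d
e7 ⊕ fc = 1b
98 ⊕ 21 = b9
50 ⊕ 58 = 08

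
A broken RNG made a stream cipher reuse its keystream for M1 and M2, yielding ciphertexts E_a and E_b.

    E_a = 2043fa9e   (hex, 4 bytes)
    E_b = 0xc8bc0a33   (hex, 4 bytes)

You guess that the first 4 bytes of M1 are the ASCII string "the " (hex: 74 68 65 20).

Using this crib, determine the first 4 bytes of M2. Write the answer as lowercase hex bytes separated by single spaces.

First, E_a ⊕ E_b = (M1 ⊕ K) ⊕ (M2 ⊕ K) = M1 ⊕ M2, so the key drops out. Then M2 = (M1 ⊕ M2) ⊕ M1 over the first 4 bytes.
byte 0: (20 xor c8) xor 74 = e8 xor 74 = 9c
byte 1: (43 xor bc) xor 68 = ff xor 68 = 97
byte 2: (fa xor 0a) xor 65 = f0 xor 65 = 95
byte 3: (9e xor 33) xor 20 = ad xor 20 = 8d

9c 97 95 8d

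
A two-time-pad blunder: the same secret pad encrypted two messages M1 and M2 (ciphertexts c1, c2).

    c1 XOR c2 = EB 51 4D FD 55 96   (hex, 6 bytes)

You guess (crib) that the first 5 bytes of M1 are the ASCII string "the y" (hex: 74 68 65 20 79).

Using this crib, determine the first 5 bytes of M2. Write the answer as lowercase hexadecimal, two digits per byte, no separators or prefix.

9f3928dd2c

Since c1 ⊕ c2 = M1 ⊕ M2, XORing with the guessed M1 bytes yields the corresponding M2 bytes: M2 = (c1 ⊕ c2) ⊕ M1.
eb xor 74 = 9f
51 xor 68 = 39
4d xor 65 = 28
fd xor 20 = dd
55 xor 79 = 2c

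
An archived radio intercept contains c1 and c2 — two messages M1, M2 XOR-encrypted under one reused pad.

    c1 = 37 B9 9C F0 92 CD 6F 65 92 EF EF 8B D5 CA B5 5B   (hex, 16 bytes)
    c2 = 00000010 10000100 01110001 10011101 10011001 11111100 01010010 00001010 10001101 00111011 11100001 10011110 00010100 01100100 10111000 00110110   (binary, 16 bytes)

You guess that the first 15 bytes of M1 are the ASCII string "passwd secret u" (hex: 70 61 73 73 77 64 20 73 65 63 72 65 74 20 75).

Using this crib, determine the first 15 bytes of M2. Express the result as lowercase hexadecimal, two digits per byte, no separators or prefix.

455c9e1e7c551d1c7ab77c70b58e78

First, c1 ⊕ c2 = (M1 ⊕ K) ⊕ (M2 ⊕ K) = M1 ⊕ M2, so the key drops out. Then M2 = (M1 ⊕ M2) ⊕ M1 over the first 15 bytes.
byte 0: (37 xor 02) xor 70 = 35 xor 70 = 45
byte 1: (b9 xor 84) xor 61 = 3d xor 61 = 5c
byte 2: (9c xor 71) xor 73 = ed xor 73 = 9e
byte 3: (f0 xor 9d) xor 73 = 6d xor 73 = 1e
byte 4: (92 xor 99) xor 77 = 0b xor 77 = 7c
byte 5: (cd xor fc) xor 64 = 31 xor 64 = 55
byte 6: (6f xor 52) xor 20 = 3d xor 20 = 1d
byte 7: (65 xor 0a) xor 73 = 6f xor 73 = 1c
byte 8: (92 xor 8d) xor 65 = 1f xor 65 = 7a
byte 9: (ef xor 3b) xor 63 = d4 xor 63 = b7
byte 10: (ef xor e1) xor 72 = 0e xor 72 = 7c
byte 11: (8b xor 9e) xor 65 = 15 xor 65 = 70
byte 12: (d5 xor 14) xor 74 = c1 xor 74 = b5
byte 13: (ca xor 64) xor 20 = ae xor 20 = 8e
byte 14: (b5 xor b8) xor 75 = 0d xor 75 = 78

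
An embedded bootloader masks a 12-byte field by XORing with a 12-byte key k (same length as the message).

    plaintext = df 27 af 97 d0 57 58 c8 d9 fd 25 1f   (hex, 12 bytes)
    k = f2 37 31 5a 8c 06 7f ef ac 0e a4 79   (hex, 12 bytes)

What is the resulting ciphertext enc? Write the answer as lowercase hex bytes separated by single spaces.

2d 10 9e cd 5c 51 27 27 75 f3 81 66

byte 0: df xor f2 = 2d
byte 1: 27 xor 37 = 10
byte 2: af xor 31 = 9e
byte 3: 97 xor 5a = cd
byte 4: d0 xor 8c = 5c
byte 5: 57 xor 06 = 51
byte 6: 58 xor 7f = 27
byte 7: c8 xor ef = 27
byte 8: d9 xor ac = 75
byte 9: fd xor 0e = f3
byte 10: 25 xor a4 = 81
byte 11: 1f xor 79 = 66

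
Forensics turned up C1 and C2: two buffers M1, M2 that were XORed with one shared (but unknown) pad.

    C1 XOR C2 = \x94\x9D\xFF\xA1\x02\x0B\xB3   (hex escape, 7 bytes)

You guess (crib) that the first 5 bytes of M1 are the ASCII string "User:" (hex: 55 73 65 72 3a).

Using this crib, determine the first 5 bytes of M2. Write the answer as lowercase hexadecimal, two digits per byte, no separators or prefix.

Since C1 ⊕ C2 = M1 ⊕ M2, XORing with the guessed M1 bytes yields the corresponding M2 bytes: M2 = (C1 ⊕ C2) ⊕ M1.
byte 0: 148 ⊕  85 = 193
byte 1: 157 ⊕ 115 = 238
byte 2: 255 ⊕ 101 = 154
byte 3: 161 ⊕ 114 = 211
byte 4:   2 ⊕  58 =  56

c1ee9ad338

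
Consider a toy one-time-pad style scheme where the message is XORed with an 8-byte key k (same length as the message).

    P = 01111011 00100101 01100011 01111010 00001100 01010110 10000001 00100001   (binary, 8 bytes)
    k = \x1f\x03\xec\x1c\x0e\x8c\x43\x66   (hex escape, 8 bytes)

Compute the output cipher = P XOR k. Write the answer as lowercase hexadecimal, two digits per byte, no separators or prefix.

123 XOR  31 = 100
 37 XOR   3 =  38
 99 XOR 236 = 143
122 XOR  28 = 102
 12 XOR  14 =   2
 86 XOR 140 = 218
129 XOR  67 = 194
 33 XOR 102 =  71

64268f6602dac247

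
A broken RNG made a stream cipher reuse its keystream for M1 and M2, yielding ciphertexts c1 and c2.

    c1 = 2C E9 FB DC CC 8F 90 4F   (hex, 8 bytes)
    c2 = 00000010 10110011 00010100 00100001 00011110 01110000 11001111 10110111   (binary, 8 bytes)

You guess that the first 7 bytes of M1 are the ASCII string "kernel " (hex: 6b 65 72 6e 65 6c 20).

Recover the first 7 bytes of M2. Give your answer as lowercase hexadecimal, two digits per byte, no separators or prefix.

First, c1 ⊕ c2 = (M1 ⊕ K) ⊕ (M2 ⊕ K) = M1 ⊕ M2, so the key drops out. Then M2 = (M1 ⊕ M2) ⊕ M1 over the first 7 bytes.
byte 0: (2c XOR 02) XOR 6b = 2e XOR 6b = 45
byte 1: (e9 XOR b3) XOR 65 = 5a XOR 65 = 3f
byte 2: (fb XOR 14) XOR 72 = ef XOR 72 = 9d
byte 3: (dc XOR 21) XOR 6e = fd XOR 6e = 93
byte 4: (cc XOR 1e) XOR 65 = d2 XOR 65 = b7
byte 5: (8f XOR 70) XOR 6c = ff XOR 6c = 93
byte 6: (90 XOR cf) XOR 20 = 5f XOR 20 = 7f

453f9d93b7937f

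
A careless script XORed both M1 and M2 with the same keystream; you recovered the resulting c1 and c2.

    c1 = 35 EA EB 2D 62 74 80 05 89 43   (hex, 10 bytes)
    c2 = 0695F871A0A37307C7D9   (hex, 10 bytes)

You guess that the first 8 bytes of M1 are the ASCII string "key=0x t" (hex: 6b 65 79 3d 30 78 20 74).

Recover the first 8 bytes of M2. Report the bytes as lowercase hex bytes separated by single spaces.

First, c1 ⊕ c2 = (M1 ⊕ K) ⊕ (M2 ⊕ K) = M1 ⊕ M2, so the key drops out. Then M2 = (M1 ⊕ M2) ⊕ M1 over the first 8 bytes.
byte 0: (35 ⊕ 06) ⊕ 6b = 33 ⊕ 6b = 58
byte 1: (ea ⊕ 95) ⊕ 65 = 7f ⊕ 65 = 1a
byte 2: (eb ⊕ f8) ⊕ 79 = 13 ⊕ 79 = 6a
byte 3: (2d ⊕ 71) ⊕ 3d = 5c ⊕ 3d = 61
byte 4: (62 ⊕ a0) ⊕ 30 = c2 ⊕ 30 = f2
byte 5: (74 ⊕ a3) ⊕ 78 = d7 ⊕ 78 = af
byte 6: (80 ⊕ 73) ⊕ 20 = f3 ⊕ 20 = d3
byte 7: (05 ⊕ 07) ⊕ 74 = 02 ⊕ 74 = 76

58 1a 6a 61 f2 af d3 76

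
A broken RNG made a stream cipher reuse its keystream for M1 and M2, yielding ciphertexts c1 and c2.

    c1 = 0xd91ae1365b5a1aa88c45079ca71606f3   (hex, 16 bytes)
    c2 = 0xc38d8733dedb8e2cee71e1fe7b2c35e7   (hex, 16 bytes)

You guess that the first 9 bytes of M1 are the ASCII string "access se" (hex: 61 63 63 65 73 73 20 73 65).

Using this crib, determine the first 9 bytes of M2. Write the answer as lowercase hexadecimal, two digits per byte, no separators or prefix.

7bf40560f6f2b4f707

First, c1 ⊕ c2 = (M1 ⊕ K) ⊕ (M2 ⊕ K) = M1 ⊕ M2, so the key drops out. Then M2 = (M1 ⊕ M2) ⊕ M1 over the first 9 bytes.
byte 0: (d9 xor c3) xor 61 = 1a xor 61 = 7b
byte 1: (1a xor 8d) xor 63 = 97 xor 63 = f4
byte 2: (e1 xor 87) xor 63 = 66 xor 63 = 05
byte 3: (36 xor 33) xor 65 = 05 xor 65 = 60
byte 4: (5b xor de) xor 73 = 85 xor 73 = f6
byte 5: (5a xor db) xor 73 = 81 xor 73 = f2
byte 6: (1a xor 8e) xor 20 = 94 xor 20 = b4
byte 7: (a8 xor 2c) xor 73 = 84 xor 73 = f7
byte 8: (8c xor ee) xor 65 = 62 xor 65 = 07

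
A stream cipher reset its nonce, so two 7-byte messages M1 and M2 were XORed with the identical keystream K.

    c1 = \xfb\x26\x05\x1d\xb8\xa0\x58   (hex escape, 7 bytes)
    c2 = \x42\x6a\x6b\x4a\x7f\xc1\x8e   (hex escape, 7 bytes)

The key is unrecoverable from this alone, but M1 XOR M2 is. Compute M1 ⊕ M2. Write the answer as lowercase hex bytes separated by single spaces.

b9 4c 6e 57 c7 61 d6

c1 ⊕ c2 = (M1 ⊕ K) ⊕ (M2 ⊕ K) = M1 ⊕ M2 — the shared key cancels under XOR.
fb XOR 42 = b9
26 XOR 6a = 4c
05 XOR 6b = 6e
1d XOR 4a = 57
b8 XOR 7f = c7
a0 XOR c1 = 61
58 XOR 8e = d6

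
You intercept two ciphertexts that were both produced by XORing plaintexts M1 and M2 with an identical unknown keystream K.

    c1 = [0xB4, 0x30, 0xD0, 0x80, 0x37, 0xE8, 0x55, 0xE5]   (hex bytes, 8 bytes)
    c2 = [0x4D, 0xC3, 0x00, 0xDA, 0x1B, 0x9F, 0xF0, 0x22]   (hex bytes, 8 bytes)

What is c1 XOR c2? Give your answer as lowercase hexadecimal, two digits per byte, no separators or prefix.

f9f3d05a2c77a5c7

c1 ⊕ c2 = (M1 ⊕ K) ⊕ (M2 ⊕ K) = M1 ⊕ M2 — the shared key cancels under XOR.
b4 ⊕ 4d = f9
30 ⊕ c3 = f3
d0 ⊕ 00 = d0
80 ⊕ da = 5a
37 ⊕ 1b = 2c
e8 ⊕ 9f = 77
55 ⊕ f0 = a5
e5 ⊕ 22 = c7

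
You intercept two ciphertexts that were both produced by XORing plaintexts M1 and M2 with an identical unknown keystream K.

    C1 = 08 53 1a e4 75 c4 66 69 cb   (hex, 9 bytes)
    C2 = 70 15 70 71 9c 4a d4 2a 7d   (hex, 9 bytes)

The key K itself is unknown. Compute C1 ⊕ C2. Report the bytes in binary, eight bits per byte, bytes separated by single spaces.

01111000 01000110 01101010 10010101 11101001 10001110 10110010 01000011 10110110

C1 ⊕ C2 = (M1 ⊕ K) ⊕ (M2 ⊕ K) = M1 ⊕ M2 — the shared key cancels under XOR.
byte 0: 00001000 XOR 01110000 = 01111000
byte 1: 01010011 XOR 00010101 = 01000110
byte 2: 00011010 XOR 01110000 = 01101010
byte 3: 11100100 XOR 01110001 = 10010101
byte 4: 01110101 XOR 10011100 = 11101001
byte 5: 11000100 XOR 01001010 = 10001110
byte 6: 01100110 XOR 11010100 = 10110010
byte 7: 01101001 XOR 00101010 = 01000011
byte 8: 11001011 XOR 01111101 = 10110110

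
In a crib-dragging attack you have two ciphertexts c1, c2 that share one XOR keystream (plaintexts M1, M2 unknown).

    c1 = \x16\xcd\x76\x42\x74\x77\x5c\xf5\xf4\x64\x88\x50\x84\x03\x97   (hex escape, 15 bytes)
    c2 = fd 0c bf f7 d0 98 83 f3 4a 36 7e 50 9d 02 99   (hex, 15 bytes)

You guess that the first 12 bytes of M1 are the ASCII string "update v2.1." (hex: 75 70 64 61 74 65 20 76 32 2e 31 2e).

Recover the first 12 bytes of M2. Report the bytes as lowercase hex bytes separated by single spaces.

9e b1 ad d4 d0 8a ff 70 8c 7c c7 2e

First, c1 ⊕ c2 = (M1 ⊕ K) ⊕ (M2 ⊕ K) = M1 ⊕ M2, so the key drops out. Then M2 = (M1 ⊕ M2) ⊕ M1 over the first 12 bytes.
byte 0: (16 ⊕ fd) ⊕ 75 = eb ⊕ 75 = 9e
byte 1: (cd ⊕ 0c) ⊕ 70 = c1 ⊕ 70 = b1
byte 2: (76 ⊕ bf) ⊕ 64 = c9 ⊕ 64 = ad
byte 3: (42 ⊕ f7) ⊕ 61 = b5 ⊕ 61 = d4
byte 4: (74 ⊕ d0) ⊕ 74 = a4 ⊕ 74 = d0
byte 5: (77 ⊕ 98) ⊕ 65 = ef ⊕ 65 = 8a
byte 6: (5c ⊕ 83) ⊕ 20 = df ⊕ 20 = ff
byte 7: (f5 ⊕ f3) ⊕ 76 = 06 ⊕ 76 = 70
byte 8: (f4 ⊕ 4a) ⊕ 32 = be ⊕ 32 = 8c
byte 9: (64 ⊕ 36) ⊕ 2e = 52 ⊕ 2e = 7c
byte 10: (88 ⊕ 7e) ⊕ 31 = f6 ⊕ 31 = c7
byte 11: (50 ⊕ 50) ⊕ 2e = 00 ⊕ 2e = 2e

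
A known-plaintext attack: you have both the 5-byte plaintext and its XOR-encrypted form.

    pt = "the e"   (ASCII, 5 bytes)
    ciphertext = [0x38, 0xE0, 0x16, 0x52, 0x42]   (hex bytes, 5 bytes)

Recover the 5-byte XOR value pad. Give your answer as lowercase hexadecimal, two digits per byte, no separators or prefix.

Since ciphertext = pt ⊕ pad, XORing both sides with pt gives pad = pt ⊕ ciphertext.
74 xor 38 = 4c
68 xor e0 = 88
65 xor 16 = 73
20 xor 52 = 72
65 xor 42 = 27

4c88737227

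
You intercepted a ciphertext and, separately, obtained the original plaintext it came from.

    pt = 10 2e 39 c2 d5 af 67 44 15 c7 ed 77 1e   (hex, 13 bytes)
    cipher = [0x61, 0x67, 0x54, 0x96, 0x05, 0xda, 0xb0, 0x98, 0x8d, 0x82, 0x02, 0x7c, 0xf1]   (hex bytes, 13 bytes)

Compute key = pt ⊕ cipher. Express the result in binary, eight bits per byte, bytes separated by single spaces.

01110001 01001001 01101101 01010100 11010000 01110101 11010111 11011100 10011000 01000101 11101111 00001011 11101111

Since cipher = pt ⊕ key, XORing both sides with pt gives key = pt ⊕ cipher.
 16 ⊕  97 = 113
 46 ⊕ 103 =  73
 57 ⊕  84 = 109
194 ⊕ 150 =  84
213 ⊕   5 = 208
175 ⊕ 218 = 117
103 ⊕ 176 = 215
 68 ⊕ 152 = 220
 21 ⊕ 141 = 152
199 ⊕ 130 =  69
237 ⊕   2 = 239
119 ⊕ 124 =  11
 30 ⊕ 241 = 239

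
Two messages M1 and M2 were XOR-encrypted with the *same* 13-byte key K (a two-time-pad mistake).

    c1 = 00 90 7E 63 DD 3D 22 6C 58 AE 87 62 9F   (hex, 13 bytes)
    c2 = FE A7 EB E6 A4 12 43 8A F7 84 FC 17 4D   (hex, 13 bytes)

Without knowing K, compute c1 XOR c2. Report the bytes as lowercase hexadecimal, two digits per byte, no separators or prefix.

fe379585792f61e6af2a7b75d2

c1 ⊕ c2 = (M1 ⊕ K) ⊕ (M2 ⊕ K) = M1 ⊕ M2 — the shared key cancels under XOR.
00 ^ fe = fe
90 ^ a7 = 37
7e ^ eb = 95
63 ^ e6 = 85
dd ^ a4 = 79
3d ^ 12 = 2f
22 ^ 43 = 61
6c ^ 8a = e6
58 ^ f7 = af
ae ^ 84 = 2a
87 ^ fc = 7b
62 ^ 17 = 75
9f ^ 4d = d2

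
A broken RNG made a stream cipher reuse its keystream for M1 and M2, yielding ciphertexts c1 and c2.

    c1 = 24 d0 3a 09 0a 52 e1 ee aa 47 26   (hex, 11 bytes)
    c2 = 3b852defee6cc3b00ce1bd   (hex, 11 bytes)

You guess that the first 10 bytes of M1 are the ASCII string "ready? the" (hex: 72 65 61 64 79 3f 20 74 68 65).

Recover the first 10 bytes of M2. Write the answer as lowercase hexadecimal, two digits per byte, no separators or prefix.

6d3076829d01022acec3

First, c1 ⊕ c2 = (M1 ⊕ K) ⊕ (M2 ⊕ K) = M1 ⊕ M2, so the key drops out. Then M2 = (M1 ⊕ M2) ⊕ M1 over the first 10 bytes.
byte 0: (24 xor 3b) xor 72 = 1f xor 72 = 6d
byte 1: (d0 xor 85) xor 65 = 55 xor 65 = 30
byte 2: (3a xor 2d) xor 61 = 17 xor 61 = 76
byte 3: (09 xor ef) xor 64 = e6 xor 64 = 82
byte 4: (0a xor ee) xor 79 = e4 xor 79 = 9d
byte 5: (52 xor 6c) xor 3f = 3e xor 3f = 01
byte 6: (e1 xor c3) xor 20 = 22 xor 20 = 02
byte 7: (ee xor b0) xor 74 = 5e xor 74 = 2a
byte 8: (aa xor 0c) xor 68 = a6 xor 68 = ce
byte 9: (47 xor e1) xor 65 = a6 xor 65 = c3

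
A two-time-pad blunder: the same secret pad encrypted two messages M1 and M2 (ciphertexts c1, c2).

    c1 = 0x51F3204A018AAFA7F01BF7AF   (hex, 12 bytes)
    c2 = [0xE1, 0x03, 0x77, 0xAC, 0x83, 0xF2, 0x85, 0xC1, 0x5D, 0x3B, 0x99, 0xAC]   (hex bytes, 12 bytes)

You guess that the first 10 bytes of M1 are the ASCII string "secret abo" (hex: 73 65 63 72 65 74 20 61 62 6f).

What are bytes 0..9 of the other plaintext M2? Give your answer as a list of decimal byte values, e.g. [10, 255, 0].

[195, 149, 52, 148, 231, 12, 10, 7, 207, 79]

First, c1 ⊕ c2 = (M1 ⊕ K) ⊕ (M2 ⊕ K) = M1 ⊕ M2, so the key drops out. Then M2 = (M1 ⊕ M2) ⊕ M1 over the first 10 bytes.
byte 0: (51 XOR e1) XOR 73 = b0 XOR 73 = c3
byte 1: (f3 XOR 03) XOR 65 = f0 XOR 65 = 95
byte 2: (20 XOR 77) XOR 63 = 57 XOR 63 = 34
byte 3: (4a XOR ac) XOR 72 = e6 XOR 72 = 94
byte 4: (01 XOR 83) XOR 65 = 82 XOR 65 = e7
byte 5: (8a XOR f2) XOR 74 = 78 XOR 74 = 0c
byte 6: (af XOR 85) XOR 20 = 2a XOR 20 = 0a
byte 7: (a7 XOR c1) XOR 61 = 66 XOR 61 = 07
byte 8: (f0 XOR 5d) XOR 62 = ad XOR 62 = cf
byte 9: (1b XOR 3b) XOR 6f = 20 XOR 6f = 4f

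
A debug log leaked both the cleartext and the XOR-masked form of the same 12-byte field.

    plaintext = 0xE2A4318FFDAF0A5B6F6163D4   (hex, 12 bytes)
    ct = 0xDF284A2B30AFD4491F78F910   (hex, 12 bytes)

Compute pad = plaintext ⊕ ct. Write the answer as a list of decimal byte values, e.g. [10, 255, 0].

[61, 140, 123, 164, 205, 0, 222, 18, 112, 25, 154, 196]

Since ct = plaintext ⊕ pad, XORing both sides with plaintext gives pad = plaintext ⊕ ct.
e2 ^ df = 3d
a4 ^ 28 = 8c
31 ^ 4a = 7b
8f ^ 2b = a4
fd ^ 30 = cd
af ^ af = 00
0a ^ d4 = de
5b ^ 49 = 12
6f ^ 1f = 70
61 ^ 78 = 19
63 ^ f9 = 9a
d4 ^ 10 = c4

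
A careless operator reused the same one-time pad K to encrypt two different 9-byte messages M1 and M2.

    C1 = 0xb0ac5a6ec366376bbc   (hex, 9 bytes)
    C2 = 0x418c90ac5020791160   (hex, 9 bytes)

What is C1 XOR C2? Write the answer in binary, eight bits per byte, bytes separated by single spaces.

C1 ⊕ C2 = (M1 ⊕ K) ⊕ (M2 ⊕ K) = M1 ⊕ M2 — the shared key cancels under XOR.
b0 xor 41 = f1
ac xor 8c = 20
5a xor 90 = ca
6e xor ac = c2
c3 xor 50 = 93
66 xor 20 = 46
37 xor 79 = 4e
6b xor 11 = 7a
bc xor 60 = dc

11110001 00100000 11001010 11000010 10010011 01000110 01001110 01111010 11011100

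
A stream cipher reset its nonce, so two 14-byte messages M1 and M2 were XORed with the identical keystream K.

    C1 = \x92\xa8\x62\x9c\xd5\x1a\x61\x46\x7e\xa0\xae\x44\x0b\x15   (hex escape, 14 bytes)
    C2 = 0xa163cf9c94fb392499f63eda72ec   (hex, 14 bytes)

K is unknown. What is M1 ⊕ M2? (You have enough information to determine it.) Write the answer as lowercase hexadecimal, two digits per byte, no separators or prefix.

33cbad0041e15862e756909e79f9

C1 ⊕ C2 = (M1 ⊕ K) ⊕ (M2 ⊕ K) = M1 ⊕ M2 — the shared key cancels under XOR.
92 XOR a1 = 33
a8 XOR 63 = cb
62 XOR cf = ad
9c XOR 9c = 00
d5 XOR 94 = 41
1a XOR fb = e1
61 XOR 39 = 58
46 XOR 24 = 62
7e XOR 99 = e7
a0 XOR f6 = 56
ae XOR 3e = 90
44 XOR da = 9e
0b XOR 72 = 79
15 XOR ec = f9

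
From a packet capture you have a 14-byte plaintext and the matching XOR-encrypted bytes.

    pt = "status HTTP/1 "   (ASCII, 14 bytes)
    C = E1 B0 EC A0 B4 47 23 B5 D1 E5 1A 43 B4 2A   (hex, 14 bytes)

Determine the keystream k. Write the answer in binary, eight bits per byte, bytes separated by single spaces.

10010010 11000100 10001101 11010100 11000001 00110100 00000011 11111101 10000101 10110001 01001010 01101100 10000101 00001010

Since C = pt ⊕ k, XORing both sides with pt gives k = pt ⊕ C.
73 XOR e1 = 92
74 XOR b0 = c4
61 XOR ec = 8d
74 XOR a0 = d4
75 XOR b4 = c1
73 XOR 47 = 34
20 XOR 23 = 03
48 XOR b5 = fd
54 XOR d1 = 85
54 XOR e5 = b1
50 XOR 1a = 4a
2f XOR 43 = 6c
31 XOR b4 = 85
20 XOR 2a = 0a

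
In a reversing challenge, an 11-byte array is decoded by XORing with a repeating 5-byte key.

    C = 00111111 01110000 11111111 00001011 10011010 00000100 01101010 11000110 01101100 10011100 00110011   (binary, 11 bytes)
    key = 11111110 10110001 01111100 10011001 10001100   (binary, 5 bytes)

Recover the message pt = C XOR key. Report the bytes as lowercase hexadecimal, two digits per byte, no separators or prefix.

The 5-byte key repeats, so the effective keystream is fe b1 7c 99 8c fe b1 7c 99 8c fe.
byte 0:  63 ^ 254 = 193
byte 1: 112 ^ 177 = 193
byte 2: 255 ^ 124 = 131
byte 3:  11 ^ 153 = 146
byte 4: 154 ^ 140 =  22
byte 5:   4 ^ 254 = 250
byte 6: 106 ^ 177 = 219
byte 7: 198 ^ 124 = 186
byte 8: 108 ^ 153 = 245
byte 9: 156 ^ 140 =  16
byte 10:  51 ^ 254 = 205

c1c1839216fadbbaf510cd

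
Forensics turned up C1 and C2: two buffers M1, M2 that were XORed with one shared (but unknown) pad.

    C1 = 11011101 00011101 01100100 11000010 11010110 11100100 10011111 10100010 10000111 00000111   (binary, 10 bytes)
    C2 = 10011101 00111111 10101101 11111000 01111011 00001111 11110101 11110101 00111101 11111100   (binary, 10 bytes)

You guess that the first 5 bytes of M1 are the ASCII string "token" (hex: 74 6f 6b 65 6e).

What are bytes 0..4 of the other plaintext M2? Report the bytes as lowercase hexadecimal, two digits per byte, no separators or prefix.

First, C1 ⊕ C2 = (M1 ⊕ K) ⊕ (M2 ⊕ K) = M1 ⊕ M2, so the key drops out. Then M2 = (M1 ⊕ M2) ⊕ M1 over the first 5 bytes.
byte 0: (dd ^ 9d) ^ 74 = 40 ^ 74 = 34
byte 1: (1d ^ 3f) ^ 6f = 22 ^ 6f = 4d
byte 2: (64 ^ ad) ^ 6b = c9 ^ 6b = a2
byte 3: (c2 ^ f8) ^ 65 = 3a ^ 65 = 5f
byte 4: (d6 ^ 7b) ^ 6e = ad ^ 6e = c3

344da25fc3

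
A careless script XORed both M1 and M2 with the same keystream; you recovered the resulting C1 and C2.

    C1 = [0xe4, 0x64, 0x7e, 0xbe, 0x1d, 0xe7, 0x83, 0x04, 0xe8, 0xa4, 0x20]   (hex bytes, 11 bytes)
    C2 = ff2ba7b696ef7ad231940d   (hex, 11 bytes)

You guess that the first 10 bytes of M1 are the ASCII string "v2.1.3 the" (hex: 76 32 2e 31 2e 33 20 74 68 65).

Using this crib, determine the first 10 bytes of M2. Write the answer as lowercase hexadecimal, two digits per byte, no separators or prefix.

First, C1 ⊕ C2 = (M1 ⊕ K) ⊕ (M2 ⊕ K) = M1 ⊕ M2, so the key drops out. Then M2 = (M1 ⊕ M2) ⊕ M1 over the first 10 bytes.
byte 0: (e4 xor ff) xor 76 = 1b xor 76 = 6d
byte 1: (64 xor 2b) xor 32 = 4f xor 32 = 7d
byte 2: (7e xor a7) xor 2e = d9 xor 2e = f7
byte 3: (be xor b6) xor 31 = 08 xor 31 = 39
byte 4: (1d xor 96) xor 2e = 8b xor 2e = a5
byte 5: (e7 xor ef) xor 33 = 08 xor 33 = 3b
byte 6: (83 xor 7a) xor 20 = f9 xor 20 = d9
byte 7: (04 xor d2) xor 74 = d6 xor 74 = a2
byte 8: (e8 xor 31) xor 68 = d9 xor 68 = b1
byte 9: (a4 xor 94) xor 65 = 30 xor 65 = 55

6d7df739a53bd9a2b155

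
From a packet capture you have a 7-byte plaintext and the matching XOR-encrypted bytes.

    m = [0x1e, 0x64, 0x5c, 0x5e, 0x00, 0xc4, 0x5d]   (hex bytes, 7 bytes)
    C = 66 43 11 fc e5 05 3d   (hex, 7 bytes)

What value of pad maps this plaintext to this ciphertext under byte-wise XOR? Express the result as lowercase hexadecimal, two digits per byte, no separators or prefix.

Since C = m ⊕ pad, XORing both sides with m gives pad = m ⊕ C.
00011110 xor 01100110 = 01111000
01100100 xor 01000011 = 00100111
01011100 xor 00010001 = 01001101
01011110 xor 11111100 = 10100010
00000000 xor 11100101 = 11100101
11000100 xor 00000101 = 11000001
01011101 xor 00111101 = 01100000

78274da2e5c160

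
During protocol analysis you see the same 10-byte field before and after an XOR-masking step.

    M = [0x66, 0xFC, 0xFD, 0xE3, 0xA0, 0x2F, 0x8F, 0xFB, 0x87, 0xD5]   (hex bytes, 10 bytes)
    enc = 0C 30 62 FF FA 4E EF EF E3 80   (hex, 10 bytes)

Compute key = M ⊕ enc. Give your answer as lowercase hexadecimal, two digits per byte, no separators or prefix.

Since enc = M ⊕ key, XORing both sides with M gives key = M ⊕ enc.
66 xor 0c = 6a
fc xor 30 = cc
fd xor 62 = 9f
e3 xor ff = 1c
a0 xor fa = 5a
2f xor 4e = 61
8f xor ef = 60
fb xor ef = 14
87 xor e3 = 64
d5 xor 80 = 55

6acc9f1c5a6160146455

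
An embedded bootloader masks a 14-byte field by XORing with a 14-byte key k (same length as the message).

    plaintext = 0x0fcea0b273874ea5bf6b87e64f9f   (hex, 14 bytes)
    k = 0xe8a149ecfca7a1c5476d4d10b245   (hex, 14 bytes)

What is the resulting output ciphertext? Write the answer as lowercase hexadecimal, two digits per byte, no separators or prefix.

e76fe95e8f20ef60f806caf6fdda

XOR is its own inverse, so applying the key byte-wise gives the result directly.
byte 0: 0f XOR e8 = e7
byte 1: ce XOR a1 = 6f
byte 2: a0 XOR 49 = e9
byte 3: b2 XOR ec = 5e
byte 4: 73 XOR fc = 8f
byte 5: 87 XOR a7 = 20
byte 6: 4e XOR a1 = ef
byte 7: a5 XOR c5 = 60
byte 8: bf XOR 47 = f8
byte 9: 6b XOR 6d = 06
byte 10: 87 XOR 4d = ca
byte 11: e6 XOR 10 = f6
byte 12: 4f XOR b2 = fd
byte 13: 9f XOR 45 = da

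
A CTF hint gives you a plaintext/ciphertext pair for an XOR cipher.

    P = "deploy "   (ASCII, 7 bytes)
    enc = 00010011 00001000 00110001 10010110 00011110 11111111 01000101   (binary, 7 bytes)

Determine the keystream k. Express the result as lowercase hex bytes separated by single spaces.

Since enc = P ⊕ k, XORing both sides with P gives k = P ⊕ enc.
byte 0: 64 xor 13 = 77
byte 1: 65 xor 08 = 6d
byte 2: 70 xor 31 = 41
byte 3: 6c xor 96 = fa
byte 4: 6f xor 1e = 71
byte 5: 79 xor ff = 86
byte 6: 20 xor 45 = 65

77 6d 41 fa 71 86 65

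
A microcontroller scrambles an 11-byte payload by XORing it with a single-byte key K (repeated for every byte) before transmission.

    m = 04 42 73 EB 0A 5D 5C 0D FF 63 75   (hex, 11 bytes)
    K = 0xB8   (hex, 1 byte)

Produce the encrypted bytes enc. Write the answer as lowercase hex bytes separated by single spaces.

The 1-byte key repeats, so the effective keystream is b8 b8 b8 b8 b8 b8 b8 b8 b8 b8 b8.
byte 0: 04 ⊕ b8 = bc
byte 1: 42 ⊕ b8 = fa
byte 2: 73 ⊕ b8 = cb
byte 3: eb ⊕ b8 = 53
byte 4: 0a ⊕ b8 = b2
byte 5: 5d ⊕ b8 = e5
byte 6: 5c ⊕ b8 = e4
byte 7: 0d ⊕ b8 = b5
byte 8: ff ⊕ b8 = 47
byte 9: 63 ⊕ b8 = db
byte 10: 75 ⊕ b8 = cd

bc fa cb 53 b2 e5 e4 b5 47 db cd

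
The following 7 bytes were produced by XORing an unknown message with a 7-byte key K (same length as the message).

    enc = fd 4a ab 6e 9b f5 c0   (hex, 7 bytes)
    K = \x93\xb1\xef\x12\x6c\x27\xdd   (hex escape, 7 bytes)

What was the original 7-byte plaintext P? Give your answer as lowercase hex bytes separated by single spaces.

6e fb 44 7c f7 d2 1d

fd XOR 93 = 6e
4a XOR b1 = fb
ab XOR ef = 44
6e XOR 12 = 7c
9b XOR 6c = f7
f5 XOR 27 = d2
c0 XOR dd = 1d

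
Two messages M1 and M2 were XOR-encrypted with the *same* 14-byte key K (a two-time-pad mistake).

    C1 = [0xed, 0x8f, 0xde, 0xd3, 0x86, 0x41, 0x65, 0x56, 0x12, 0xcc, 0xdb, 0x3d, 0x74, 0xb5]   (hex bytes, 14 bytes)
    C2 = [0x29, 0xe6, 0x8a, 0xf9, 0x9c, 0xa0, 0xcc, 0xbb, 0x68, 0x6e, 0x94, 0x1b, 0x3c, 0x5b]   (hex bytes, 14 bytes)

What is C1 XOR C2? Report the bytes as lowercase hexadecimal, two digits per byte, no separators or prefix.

c469542a1ae1a9ed7aa24f2648ee

C1 ⊕ C2 = (M1 ⊕ K) ⊕ (M2 ⊕ K) = M1 ⊕ M2 — the shared key cancels under XOR.
byte 0: ed ^ 29 = c4
byte 1: 8f ^ e6 = 69
byte 2: de ^ 8a = 54
byte 3: d3 ^ f9 = 2a
byte 4: 86 ^ 9c = 1a
byte 5: 41 ^ a0 = e1
byte 6: 65 ^ cc = a9
byte 7: 56 ^ bb = ed
byte 8: 12 ^ 68 = 7a
byte 9: cc ^ 6e = a2
byte 10: db ^ 94 = 4f
byte 11: 3d ^ 1b = 26
byte 12: 74 ^ 3c = 48
byte 13: b5 ^ 5b = ee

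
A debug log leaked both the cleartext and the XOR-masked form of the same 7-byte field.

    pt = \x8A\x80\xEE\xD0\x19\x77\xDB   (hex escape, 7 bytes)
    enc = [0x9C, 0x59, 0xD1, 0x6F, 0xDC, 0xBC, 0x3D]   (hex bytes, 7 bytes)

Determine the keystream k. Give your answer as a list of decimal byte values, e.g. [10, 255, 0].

Since enc = pt ⊕ k, XORing both sides with pt gives k = pt ⊕ enc.
8a XOR 9c = 16
80 XOR 59 = d9
ee XOR d1 = 3f
d0 XOR 6f = bf
19 XOR dc = c5
77 XOR bc = cb
db XOR 3d = e6

[22, 217, 63, 191, 197, 203, 230]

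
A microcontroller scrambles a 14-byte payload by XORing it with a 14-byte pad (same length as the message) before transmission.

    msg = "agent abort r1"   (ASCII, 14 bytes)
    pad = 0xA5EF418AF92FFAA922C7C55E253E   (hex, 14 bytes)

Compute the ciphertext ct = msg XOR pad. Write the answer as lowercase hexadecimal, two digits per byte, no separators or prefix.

c48824e48d0f9bcb4db5b17e570f

byte 0: 61 ⊕ a5 = c4
byte 1: 67 ⊕ ef = 88
byte 2: 65 ⊕ 41 = 24
byte 3: 6e ⊕ 8a = e4
byte 4: 74 ⊕ f9 = 8d
byte 5: 20 ⊕ 2f = 0f
byte 6: 61 ⊕ fa = 9b
byte 7: 62 ⊕ a9 = cb
byte 8: 6f ⊕ 22 = 4d
byte 9: 72 ⊕ c7 = b5
byte 10: 74 ⊕ c5 = b1
byte 11: 20 ⊕ 5e = 7e
byte 12: 72 ⊕ 25 = 57
byte 13: 31 ⊕ 3e = 0f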